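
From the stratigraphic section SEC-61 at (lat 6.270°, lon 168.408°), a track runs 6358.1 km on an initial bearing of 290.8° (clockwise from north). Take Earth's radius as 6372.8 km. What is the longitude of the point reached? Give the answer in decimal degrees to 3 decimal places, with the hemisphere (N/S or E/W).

111.219°E

δ = d/R = 6358.1/6372.8 = 0.997693 rad
φ₂ = arcsin(sin φ₁ cos δ + cos φ₁ sin δ cos θ)
   = arcsin(0.10921·0.54224 + 0.99402·0.84022·0.35511) = 20.84275°
λ₂ = λ₁ + atan2(sin θ sin δ cos φ₁, cos δ − sin φ₁ sin φ₂) = 111.21918°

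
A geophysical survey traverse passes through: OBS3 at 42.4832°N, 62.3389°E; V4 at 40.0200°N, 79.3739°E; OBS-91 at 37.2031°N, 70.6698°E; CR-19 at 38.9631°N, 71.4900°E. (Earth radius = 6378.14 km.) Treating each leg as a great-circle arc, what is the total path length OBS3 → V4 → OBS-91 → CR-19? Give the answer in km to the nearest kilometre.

2477 km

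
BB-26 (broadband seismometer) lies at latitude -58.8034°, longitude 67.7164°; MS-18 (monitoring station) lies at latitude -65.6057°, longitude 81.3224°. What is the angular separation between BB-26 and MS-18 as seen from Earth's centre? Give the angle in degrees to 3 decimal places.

Δφ = -6.8023°,  Δλ = 13.6060°
a = sin²(Δφ/2) + cos φ₁ cos φ₂ sin²(Δλ/2) = 0.006521
c = 2·arcsin(√a) = 0.161687 rad = 9.2640°

9.264°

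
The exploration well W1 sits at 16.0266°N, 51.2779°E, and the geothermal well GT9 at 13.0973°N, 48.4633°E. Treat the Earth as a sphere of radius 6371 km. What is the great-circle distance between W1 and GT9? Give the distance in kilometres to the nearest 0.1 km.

Δφ = -2.9293°,  Δλ = -2.8146°
a = sin²(Δφ/2) + cos φ₁ cos φ₂ sin²(Δλ/2) = 0.001218
c = 2·arcsin(√a) = 0.069813 rad = 4.0000°
d = R·c = 6371 × 0.069813 = 444.8 km

444.8 km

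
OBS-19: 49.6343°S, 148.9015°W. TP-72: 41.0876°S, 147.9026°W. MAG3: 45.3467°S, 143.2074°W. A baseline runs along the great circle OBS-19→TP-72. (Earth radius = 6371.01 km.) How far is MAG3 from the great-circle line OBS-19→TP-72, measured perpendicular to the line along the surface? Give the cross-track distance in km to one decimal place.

402.3 km

δ₁₃ = central angle OBS-19→MAG3 = 0.100488 rad  (haversine)
θ₁₃ = bearing OBS-19→MAG3 = 44.035°,  θ₁₂ = bearing OBS-19→TP-72 = 5.055°
dₓₜ = R·arcsin(sin δ₁₃ · sin(θ₁₃ − θ₁₂)) = 6371.01·arcsin(0.10032·sin(38.980°)) = 402.309 km
|dₓₜ| = 402.309 km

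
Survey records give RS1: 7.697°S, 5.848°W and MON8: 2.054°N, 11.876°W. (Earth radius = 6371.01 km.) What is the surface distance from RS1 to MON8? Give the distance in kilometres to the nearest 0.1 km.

Δφ = 9.7510°,  Δλ = -6.0280°
a = sin²(Δφ/2) + cos φ₁ cos φ₂ sin²(Δλ/2) = 0.009961
c = 2·arcsin(√a) = 0.199947 rad = 11.4561°
d = R·c = 6371.01 × 0.199947 = 1273.9 km

1273.9 km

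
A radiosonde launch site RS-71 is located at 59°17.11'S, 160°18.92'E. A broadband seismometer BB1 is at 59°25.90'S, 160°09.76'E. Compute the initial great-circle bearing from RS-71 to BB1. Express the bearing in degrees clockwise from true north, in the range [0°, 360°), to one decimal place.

207.9°

RS-71: φ = -59.28517°, λ = +160.31533°
BB1: φ = -59.43167°, λ = +160.16267°
Δλ = -0.1527°
y = sin Δλ · cos φ₂ = -0.001355
x = cos φ₁ sin φ₂ − sin φ₁ cos φ₂ cos Δλ = -0.002558
θ = atan2(y, x) = -152.0920° → 207.9080° (mod 360°)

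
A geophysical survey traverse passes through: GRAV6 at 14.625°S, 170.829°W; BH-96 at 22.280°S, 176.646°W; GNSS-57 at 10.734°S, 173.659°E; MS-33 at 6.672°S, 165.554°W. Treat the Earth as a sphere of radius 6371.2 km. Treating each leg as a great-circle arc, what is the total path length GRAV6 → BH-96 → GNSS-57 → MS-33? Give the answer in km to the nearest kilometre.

GRAV6→BH-96: c = 0.164639 rad, d = 1048.95 km
BH-96→GNSS-57: c = 0.258479 rad, d = 1646.82 km
GNSS-57→MS-33: c = 0.365441 rad, d = 2328.30 km
Total = 1048.95 + 1646.82 + 2328.30 = 5024.06 km

5024 km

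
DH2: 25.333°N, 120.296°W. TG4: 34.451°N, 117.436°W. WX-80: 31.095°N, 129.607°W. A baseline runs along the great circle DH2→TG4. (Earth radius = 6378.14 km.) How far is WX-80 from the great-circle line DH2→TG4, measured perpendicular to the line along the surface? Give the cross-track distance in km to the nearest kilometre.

1028 km

δ₁₃ = central angle DH2→WX-80 = 0.174864 rad  (haversine)
θ₁₃ = bearing DH2→WX-80 = 307.216°,  θ₁₂ = bearing DH2→TG4 = 14.516°
dₓₜ = R·arcsin(sin δ₁₃ · sin(θ₁₃ − θ₁₂)) = 6378.14·arcsin(0.17397·sin(292.700°)) = -1028.123 km
|dₓₜ| = 1028.123 km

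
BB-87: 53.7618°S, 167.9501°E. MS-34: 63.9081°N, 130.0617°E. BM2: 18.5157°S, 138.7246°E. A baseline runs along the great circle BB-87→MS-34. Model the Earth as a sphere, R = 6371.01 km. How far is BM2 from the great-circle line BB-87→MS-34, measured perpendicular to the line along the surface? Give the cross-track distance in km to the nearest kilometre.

1859 km

δ₁₃ = central angle BB-87→BM2 = 0.729772 rad  (haversine)
θ₁₃ = bearing BB-87→BM2 = 316.018°,  θ₁₂ = bearing BB-87→MS-34 = 341.577°
dₓₜ = R·arcsin(sin δ₁₃ · sin(θ₁₃ − θ₁₂)) = 6371.01·arcsin(0.66670·sin(-25.559°)) = -1858.797 km
|dₓₜ| = 1858.797 km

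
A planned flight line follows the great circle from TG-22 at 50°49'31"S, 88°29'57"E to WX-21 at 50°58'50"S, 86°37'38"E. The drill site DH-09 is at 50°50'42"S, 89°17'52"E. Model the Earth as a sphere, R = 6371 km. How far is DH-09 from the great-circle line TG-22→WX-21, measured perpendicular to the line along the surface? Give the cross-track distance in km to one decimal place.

TG-22: φ = -50.82528°, λ = +88.49917°
WX-21: φ = -50.98056°, λ = +86.62722°
DH-09: φ = -50.84500°, λ = +89.29778°
δ₁₃ = central angle TG-22→DH-09 = 0.008810 rad  (haversine)
θ₁₃ = bearing TG-22→DH-09 = 92.549°,  θ₁₂ = bearing TG-22→WX-21 = 261.781°
dₓₜ = R·arcsin(sin δ₁₃ · sin(θ₁₃ − θ₁₂)) = 6371·arcsin(0.00881·sin(-169.232°)) = -10.486 km
|dₓₜ| = 10.486 km

10.5 km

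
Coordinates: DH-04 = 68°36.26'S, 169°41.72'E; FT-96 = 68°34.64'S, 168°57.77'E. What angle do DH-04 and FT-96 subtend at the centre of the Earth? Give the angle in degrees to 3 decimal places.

DH-04: φ = -68.60433°, λ = +169.69533°
FT-96: φ = -68.57733°, λ = +168.96283°
Δφ = 0.0270°,  Δλ = -0.7325°
a = sin²(Δφ/2) + cos φ₁ cos φ₂ sin²(Δλ/2) = 0.000005
c = 2·arcsin(√a) = 0.004690 rad = 0.2687°

0.269°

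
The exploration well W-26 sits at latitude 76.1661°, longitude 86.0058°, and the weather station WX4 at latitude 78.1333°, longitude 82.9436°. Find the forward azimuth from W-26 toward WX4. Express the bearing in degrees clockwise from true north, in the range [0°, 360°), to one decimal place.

Δλ = -3.0622°
y = sin Δλ · cos φ₂ = -0.010985
x = cos φ₁ sin φ₂ − sin φ₁ cos φ₂ cos Δλ = 0.034612
θ = atan2(y, x) = -17.6080° → 342.3920° (mod 360°)

342.4°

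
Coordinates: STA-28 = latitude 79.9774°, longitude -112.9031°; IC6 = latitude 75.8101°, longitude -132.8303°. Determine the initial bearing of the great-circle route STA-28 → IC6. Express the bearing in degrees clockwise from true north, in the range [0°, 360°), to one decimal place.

235.1°

Δλ = -19.9272°
y = sin Δλ · cos φ₂ = -0.083549
x = cos φ₁ sin φ₂ − sin φ₁ cos φ₂ cos Δλ = -0.058216
θ = atan2(y, x) = -124.8683° → 235.1317° (mod 360°)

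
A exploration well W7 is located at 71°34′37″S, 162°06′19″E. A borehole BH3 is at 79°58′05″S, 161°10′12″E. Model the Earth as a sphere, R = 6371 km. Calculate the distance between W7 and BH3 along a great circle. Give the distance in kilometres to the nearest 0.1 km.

933.4 km

W7: φ = -71.57694°, λ = +162.10528°
BH3: φ = -79.96806°, λ = +161.17000°
Δφ = -8.3911°,  Δλ = -0.9353°
a = sin²(Δφ/2) + cos φ₁ cos φ₂ sin²(Δλ/2) = 0.005356
c = 2·arcsin(√a) = 0.146503 rad = 8.3940°
d = R·c = 6371 × 0.146503 = 933.4 km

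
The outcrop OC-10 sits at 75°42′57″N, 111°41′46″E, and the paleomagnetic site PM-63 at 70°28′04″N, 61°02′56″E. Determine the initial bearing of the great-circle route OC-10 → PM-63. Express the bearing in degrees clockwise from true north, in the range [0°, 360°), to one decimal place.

276.0°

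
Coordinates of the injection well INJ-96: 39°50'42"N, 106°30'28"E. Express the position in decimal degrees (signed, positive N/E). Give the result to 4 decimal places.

+39.8450°, +106.5078°

lat: 39.8450° N → +39.8450°
lon: 106.5078° E → +106.5078°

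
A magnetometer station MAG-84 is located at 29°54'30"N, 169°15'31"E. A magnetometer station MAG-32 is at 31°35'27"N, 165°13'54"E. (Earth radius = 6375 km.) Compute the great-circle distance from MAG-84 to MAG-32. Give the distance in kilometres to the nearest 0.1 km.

MAG-84: φ = +29.90833°, λ = +169.25861°
MAG-32: φ = +31.59083°, λ = +165.23167°
Δφ = 1.6825°,  Δλ = -4.0269°
a = sin²(Δφ/2) + cos φ₁ cos φ₂ sin²(Δλ/2) = 0.001127
c = 2·arcsin(√a) = 0.067155 rad = 3.8477°
d = R·c = 6375 × 0.067155 = 428.1 km

428.1 km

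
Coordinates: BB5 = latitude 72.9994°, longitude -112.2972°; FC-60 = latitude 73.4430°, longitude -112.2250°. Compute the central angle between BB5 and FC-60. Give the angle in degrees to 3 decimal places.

Δφ = 0.4436°,  Δλ = 0.0722°
a = sin²(Δφ/2) + cos φ₁ cos φ₂ sin²(Δλ/2) = 0.000015
c = 2·arcsin(√a) = 0.007751 rad = 0.4441°

0.444°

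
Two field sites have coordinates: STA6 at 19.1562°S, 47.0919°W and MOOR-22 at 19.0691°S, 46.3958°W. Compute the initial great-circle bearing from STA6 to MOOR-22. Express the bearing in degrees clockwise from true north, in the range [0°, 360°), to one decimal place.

Δλ = 0.6961°
y = sin Δλ · cos φ₂ = 0.011482
x = cos φ₁ sin φ₂ − sin φ₁ cos φ₂ cos Δλ = 0.001497
θ = atan2(y, x) = 82.5705° → 82.5705° (mod 360°)

82.6°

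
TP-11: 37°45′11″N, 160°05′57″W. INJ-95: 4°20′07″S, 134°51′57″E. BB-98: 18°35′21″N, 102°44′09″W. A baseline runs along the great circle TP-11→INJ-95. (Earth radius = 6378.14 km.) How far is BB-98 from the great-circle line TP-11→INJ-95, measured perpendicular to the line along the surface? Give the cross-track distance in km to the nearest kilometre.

2091 km

TP-11: φ = +37.75306°, λ = -160.09917°
INJ-95: φ = -4.33528°, λ = +134.86583°
BB-98: φ = +18.58917°, λ = -102.73583°
δ₁₃ = central angle TP-11→BB-98 = 0.928121 rad  (haversine)
θ₁₃ = bearing TP-11→BB-98 = 94.365°,  θ₁₂ = bearing TP-11→INJ-95 = 250.651°
dₓₜ = R·arcsin(sin δ₁₃ · sin(θ₁₃ − θ₁₂)) = 6378.14·arcsin(0.80050·sin(-156.286°)) = -2090.619 km
|dₓₜ| = 2090.619 km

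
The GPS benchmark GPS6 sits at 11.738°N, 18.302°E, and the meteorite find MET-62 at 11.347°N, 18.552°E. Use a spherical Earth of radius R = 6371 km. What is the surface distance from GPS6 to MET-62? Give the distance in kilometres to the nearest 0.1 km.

51.3 km

Δφ = -0.3910°,  Δλ = 0.2500°
a = sin²(Δφ/2) + cos φ₁ cos φ₂ sin²(Δλ/2) = 0.000016
c = 2·arcsin(√a) = 0.008053 rad = 0.4614°
d = R·c = 6371 × 0.008053 = 51.3 km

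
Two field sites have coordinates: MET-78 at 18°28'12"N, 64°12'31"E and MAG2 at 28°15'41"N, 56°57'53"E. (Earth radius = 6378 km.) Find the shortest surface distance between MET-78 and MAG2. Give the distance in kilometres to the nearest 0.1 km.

1316.7 km

MET-78: φ = +18.47000°, λ = +64.20861°
MAG2: φ = +28.26139°, λ = +56.96472°
Δφ = 9.7914°,  Δλ = -7.2439°
a = sin²(Δφ/2) + cos φ₁ cos φ₂ sin²(Δλ/2) = 0.010617
c = 2·arcsin(√a) = 0.206447 rad = 11.8285°
d = R·c = 6378 × 0.206447 = 1316.7 km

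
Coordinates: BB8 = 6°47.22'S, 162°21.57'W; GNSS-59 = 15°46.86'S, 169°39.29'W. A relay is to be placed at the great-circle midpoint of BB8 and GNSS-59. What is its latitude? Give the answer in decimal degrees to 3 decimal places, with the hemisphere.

11.306°S

BB8: φ = -6.78700°, λ = -162.35950°
GNSS-59: φ = -15.78100°, λ = -169.65483°
Bx = cos φ₂ cos Δλ = 0.954518,  By = cos φ₂ sin Δλ = -0.122198
φₘ = atan2(sin φ₁ + sin φ₂, √((cos φ₁ + Bx)² + By²)) = -11.30631°
λₘ = λ₁ + atan2(By, cos φ₁ + Bx) = -165.94985°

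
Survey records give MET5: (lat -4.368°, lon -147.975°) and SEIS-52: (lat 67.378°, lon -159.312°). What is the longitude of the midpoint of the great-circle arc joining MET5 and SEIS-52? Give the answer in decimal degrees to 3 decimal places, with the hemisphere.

151.124°W

Bx = cos φ₂ cos Δλ = 0.377144,  By = cos φ₂ sin Δλ = -0.075614
φₘ = atan2(sin φ₁ + sin φ₂, √((cos φ₁ + Bx)² + By²)) = 31.60554°
λₘ = λ₁ + atan2(By, cos φ₁ + Bx) = -151.12439°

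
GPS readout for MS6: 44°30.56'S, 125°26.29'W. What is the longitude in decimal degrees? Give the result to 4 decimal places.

125.4382°W

125° + 26.29′/60 = 125 + 0.43817 = 125.4382°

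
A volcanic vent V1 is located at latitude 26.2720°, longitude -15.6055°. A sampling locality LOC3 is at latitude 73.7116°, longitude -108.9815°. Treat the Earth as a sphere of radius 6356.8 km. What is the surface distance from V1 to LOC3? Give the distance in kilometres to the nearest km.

7299 km

Δφ = 47.4396°,  Δλ = -93.3760°
a = sin²(Δφ/2) + cos φ₁ cos φ₂ sin²(Δλ/2) = 0.294972
c = 2·arcsin(√a) = 1.148281 rad = 65.7916°
d = R·c = 6356.8 × 1.148281 = 7299.4 km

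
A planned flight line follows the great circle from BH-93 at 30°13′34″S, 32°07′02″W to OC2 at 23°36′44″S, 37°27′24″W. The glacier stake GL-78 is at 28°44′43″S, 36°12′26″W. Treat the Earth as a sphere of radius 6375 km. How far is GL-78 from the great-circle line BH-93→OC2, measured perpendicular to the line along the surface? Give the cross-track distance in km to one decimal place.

BH-93: φ = -30.22611°, λ = -32.11722°
OC2: φ = -23.61222°, λ = -37.45667°
GL-78: φ = -28.74528°, λ = -36.20722°
δ₁₃ = central angle BH-93→GL-78 = 0.067293 rad  (haversine)
θ₁₃ = bearing BH-93→GL-78 = 291.568°,  θ₁₂ = bearing BH-93→OC2 = 323.006°
dₓₜ = R·arcsin(sin δ₁₃ · sin(θ₁₃ − θ₁₂)) = 6375·arcsin(0.06724·sin(-31.438°)) = -223.631 km
|dₓₜ| = 223.631 km

223.6 km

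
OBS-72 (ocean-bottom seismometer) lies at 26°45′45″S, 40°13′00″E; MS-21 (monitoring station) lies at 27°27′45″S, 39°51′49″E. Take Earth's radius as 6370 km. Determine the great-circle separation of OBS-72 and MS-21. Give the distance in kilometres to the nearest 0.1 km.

OBS-72: φ = -26.76250°, λ = +40.21667°
MS-21: φ = -27.46250°, λ = +39.86361°
Δφ = -0.7000°,  Δλ = -0.3531°
a = sin²(Δφ/2) + cos φ₁ cos φ₂ sin²(Δλ/2) = 0.000045
c = 2·arcsin(√a) = 0.013392 rad = 0.7673°
d = R·c = 6370 × 0.013392 = 85.3 km

85.3 km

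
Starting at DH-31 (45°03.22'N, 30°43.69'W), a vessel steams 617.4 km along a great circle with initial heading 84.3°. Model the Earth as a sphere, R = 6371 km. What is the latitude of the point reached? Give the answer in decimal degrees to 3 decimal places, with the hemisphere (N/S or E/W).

DH-31: φ = +45.05367°, λ = -30.72817°
δ = d/R = 617.4/6371 = 0.096908 rad
φ₂ = arcsin(sin φ₁ cos δ + cos φ₁ sin δ cos θ)
   = arcsin(0.70777·0.99531 + 0.70644·0.09676·0.09932) = 45.33563°
λ₂ = λ₁ + atan2(sin θ sin δ cos φ₁, cos δ − sin φ₁ sin φ₂) = -22.85607°

45.336°N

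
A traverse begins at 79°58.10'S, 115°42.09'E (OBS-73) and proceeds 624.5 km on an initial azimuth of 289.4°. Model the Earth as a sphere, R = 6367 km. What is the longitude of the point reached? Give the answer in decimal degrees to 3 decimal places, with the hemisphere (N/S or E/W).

OBS-73: φ = -79.96833°, λ = +115.70150°
δ = d/R = 624.5/6367 = 0.098084 rad
φ₂ = arcsin(sin φ₁ cos δ + cos φ₁ sin δ cos θ)
   = arcsin(-0.98471·0.99519 + 0.17419·0.09793·0.33216) = -76.98540°
λ₂ = λ₁ + atan2(sin θ sin δ cos φ₁, cos δ − sin φ₁ sin φ₂) = 91.48692°

91.487°E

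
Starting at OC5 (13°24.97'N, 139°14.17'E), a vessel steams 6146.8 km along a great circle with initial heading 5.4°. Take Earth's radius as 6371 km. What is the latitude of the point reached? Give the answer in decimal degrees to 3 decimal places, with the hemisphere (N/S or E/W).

68.143°N

OC5: φ = +13.41617°, λ = +139.23617°
δ = d/R = 6146.8/6371 = 0.964809 rad
φ₂ = arcsin(sin φ₁ cos δ + cos φ₁ sin δ cos θ)
   = arcsin(0.23202·0.56957 + 0.97271·0.82194·0.99556) = 68.14294°
λ₂ = λ₁ + atan2(sin θ sin δ cos φ₁, cos δ − sin φ₁ sin φ₂) = 151.22790°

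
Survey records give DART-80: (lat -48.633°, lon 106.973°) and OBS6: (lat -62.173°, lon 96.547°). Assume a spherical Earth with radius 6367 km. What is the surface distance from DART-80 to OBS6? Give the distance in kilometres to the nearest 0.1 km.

Δφ = -13.5400°,  Δλ = -10.4260°
a = sin²(Δφ/2) + cos φ₁ cos φ₂ sin²(Δλ/2) = 0.016443
c = 2·arcsin(√a) = 0.257172 rad = 14.7349°
d = R·c = 6367 × 0.257172 = 1637.4 km

1637.4 km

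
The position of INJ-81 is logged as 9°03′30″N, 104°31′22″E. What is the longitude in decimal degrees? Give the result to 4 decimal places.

104.5228°E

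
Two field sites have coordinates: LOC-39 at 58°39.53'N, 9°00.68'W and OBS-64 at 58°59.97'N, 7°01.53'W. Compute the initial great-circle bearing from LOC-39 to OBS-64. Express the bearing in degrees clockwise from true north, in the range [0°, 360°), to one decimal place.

LOC-39: φ = +58.65883°, λ = -9.01133°
OBS-64: φ = +58.99950°, λ = -7.02550°
Δλ = 1.9858°
y = sin Δλ · cos φ₂ = 0.017848
x = cos φ₁ sin φ₂ − sin φ₁ cos φ₂ cos Δλ = 0.006210
θ = atan2(y, x) = 70.8151° → 70.8151° (mod 360°)

70.8°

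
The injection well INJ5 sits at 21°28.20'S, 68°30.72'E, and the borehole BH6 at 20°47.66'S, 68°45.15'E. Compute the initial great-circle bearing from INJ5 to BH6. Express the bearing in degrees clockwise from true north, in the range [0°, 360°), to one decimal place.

18.4°

INJ5: φ = -21.47000°, λ = +68.51200°
BH6: φ = -20.79433°, λ = +68.75250°
Δλ = 0.2405°
y = sin Δλ · cos φ₂ = 0.003924
x = cos φ₁ sin φ₂ − sin φ₁ cos φ₂ cos Δλ = 0.011789
θ = atan2(y, x) = 18.4101° → 18.4101° (mod 360°)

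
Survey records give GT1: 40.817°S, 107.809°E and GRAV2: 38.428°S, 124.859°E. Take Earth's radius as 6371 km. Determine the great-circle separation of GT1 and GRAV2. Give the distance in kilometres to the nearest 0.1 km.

Δφ = 2.3890°,  Δλ = 17.0500°
a = sin²(Δφ/2) + cos φ₁ cos φ₂ sin²(Δλ/2) = 0.013463
c = 2·arcsin(√a) = 0.232585 rad = 13.3262°
d = R·c = 6371 × 0.232585 = 1481.8 km

1481.8 km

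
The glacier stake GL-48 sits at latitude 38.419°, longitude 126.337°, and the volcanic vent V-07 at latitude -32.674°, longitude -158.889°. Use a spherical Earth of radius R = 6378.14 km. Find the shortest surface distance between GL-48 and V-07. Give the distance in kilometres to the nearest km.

11058 km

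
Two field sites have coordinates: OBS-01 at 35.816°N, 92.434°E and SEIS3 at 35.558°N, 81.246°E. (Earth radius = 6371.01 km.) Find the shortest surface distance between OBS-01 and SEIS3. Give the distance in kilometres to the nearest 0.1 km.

Δφ = -0.2580°,  Δλ = -11.1880°
a = sin²(Δφ/2) + cos φ₁ cos φ₂ sin²(Δλ/2) = 0.006274
c = 2·arcsin(√a) = 0.158577 rad = 9.0858°
d = R·c = 6371.01 × 0.158577 = 1010.3 km

1010.3 km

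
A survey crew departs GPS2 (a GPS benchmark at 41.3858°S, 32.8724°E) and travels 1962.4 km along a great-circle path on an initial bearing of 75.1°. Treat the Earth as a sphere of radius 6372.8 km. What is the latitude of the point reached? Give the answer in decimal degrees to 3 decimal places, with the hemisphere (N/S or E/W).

34.859°S

δ = d/R = 1962.4/6372.8 = 0.307934 rad
φ₂ = arcsin(sin φ₁ cos δ + cos φ₁ sin δ cos θ)
   = arcsin(-0.66113·0.95296 + 0.75027·0.30309·0.25713) = -34.85877°
λ₂ = λ₁ + atan2(sin θ sin δ cos φ₁, cos δ − sin φ₁ sin φ₂) = 53.78533°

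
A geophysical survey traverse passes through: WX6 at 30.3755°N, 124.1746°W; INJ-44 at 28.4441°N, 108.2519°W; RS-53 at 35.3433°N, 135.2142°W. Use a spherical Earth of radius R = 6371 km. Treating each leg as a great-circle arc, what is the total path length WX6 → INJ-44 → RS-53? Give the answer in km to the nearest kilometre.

4205 km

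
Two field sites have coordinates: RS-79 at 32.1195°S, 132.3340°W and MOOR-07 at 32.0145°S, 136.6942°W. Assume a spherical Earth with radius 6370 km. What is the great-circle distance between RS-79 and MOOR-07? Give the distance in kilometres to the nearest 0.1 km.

410.9 km

Δφ = 0.1050°,  Δλ = -4.3602°
a = sin²(Δφ/2) + cos φ₁ cos φ₂ sin²(Δλ/2) = 0.001040
c = 2·arcsin(√a) = 0.064511 rad = 3.6962°
d = R·c = 6370 × 0.064511 = 410.9 km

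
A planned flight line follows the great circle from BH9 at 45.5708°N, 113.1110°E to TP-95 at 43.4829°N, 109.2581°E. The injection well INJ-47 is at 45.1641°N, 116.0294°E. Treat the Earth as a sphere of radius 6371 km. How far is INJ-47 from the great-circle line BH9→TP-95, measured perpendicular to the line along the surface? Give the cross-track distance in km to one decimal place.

δ₁₃ = central angle BH9→INJ-47 = 0.036480 rad  (haversine)
θ₁₃ = bearing BH9→INJ-47 = 100.178°,  θ₁₂ = bearing BH9→TP-95 = 234.124°
dₓₜ = R·arcsin(sin δ₁₃ · sin(θ₁₃ − θ₁₂)) = 6371·arcsin(0.03647·sin(-133.946°)) = -167.321 km
|dₓₜ| = 167.321 km

167.3 km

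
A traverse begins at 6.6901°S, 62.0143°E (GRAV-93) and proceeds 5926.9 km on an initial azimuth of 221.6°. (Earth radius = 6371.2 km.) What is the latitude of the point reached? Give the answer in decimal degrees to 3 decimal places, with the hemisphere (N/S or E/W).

δ = d/R = 5926.9/6371.2 = 0.930264 rad
φ₂ = arcsin(sin φ₁ cos δ + cos φ₁ sin δ cos θ)
   = arcsin(-0.11650·0.59762 + 0.99319·0.80178·-0.74780) = -41.69060°
λ₂ = λ₁ + atan2(sin θ sin δ cos φ₁, cos δ − sin φ₁ sin φ₂) = 16.54674°

41.691°S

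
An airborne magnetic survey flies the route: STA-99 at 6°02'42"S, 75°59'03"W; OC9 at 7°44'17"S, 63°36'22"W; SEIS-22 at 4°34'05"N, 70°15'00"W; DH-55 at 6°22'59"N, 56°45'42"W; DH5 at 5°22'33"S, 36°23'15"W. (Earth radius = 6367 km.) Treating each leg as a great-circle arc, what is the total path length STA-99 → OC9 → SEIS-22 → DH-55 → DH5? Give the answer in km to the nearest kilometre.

STA-99: φ = -6.04500°, λ = -75.98417°
OC9: φ = -7.73806°, λ = -63.60611°
SEIS-22: φ = +4.56806°, λ = -70.25000°
DH-55: φ = +6.38306°, λ = -56.76167°
DH5: φ = -5.37583°, λ = -36.38750°
STA-99→OC9: c = 0.216489 rad, d = 1378.38 km
OC9→SEIS-22: c = 0.243958 rad, d = 1553.28 km
SEIS-22→DH-55: c = 0.236458 rad, d = 1505.53 km
DH-55→DH5: c = 0.410017 rad, d = 2610.58 km
Total = 1378.38 + 1553.28 + 1505.53 + 2610.58 = 7047.77 km

7048 km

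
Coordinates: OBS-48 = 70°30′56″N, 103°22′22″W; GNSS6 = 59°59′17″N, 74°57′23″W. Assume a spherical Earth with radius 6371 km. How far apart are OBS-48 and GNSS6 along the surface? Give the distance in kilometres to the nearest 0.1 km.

1736.9 km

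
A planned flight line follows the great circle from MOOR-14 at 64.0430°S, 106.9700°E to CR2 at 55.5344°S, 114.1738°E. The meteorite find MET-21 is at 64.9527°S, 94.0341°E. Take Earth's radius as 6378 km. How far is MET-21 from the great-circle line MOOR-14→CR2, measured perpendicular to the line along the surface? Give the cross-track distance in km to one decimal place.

470.6 km

δ₁₃ = central angle MOOR-14→MET-21 = 0.098314 rad  (haversine)
θ₁₃ = bearing MOOR-14→MET-21 = 254.920°,  θ₁₂ = bearing MOOR-14→CR2 = 26.244°
dₓₜ = R·arcsin(sin δ₁₃ · sin(θ₁₃ − θ₁₂)) = 6378·arcsin(0.09816·sin(228.676°)) = -470.571 km
|dₓₜ| = 470.571 km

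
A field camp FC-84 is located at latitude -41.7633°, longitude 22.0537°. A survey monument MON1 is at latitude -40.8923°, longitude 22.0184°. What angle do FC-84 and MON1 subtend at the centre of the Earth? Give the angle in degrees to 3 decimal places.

0.871°

Δφ = 0.8710°,  Δλ = -0.0353°
a = sin²(Δφ/2) + cos φ₁ cos φ₂ sin²(Δλ/2) = 0.000058
c = 2·arcsin(√a) = 0.015209 rad = 0.8714°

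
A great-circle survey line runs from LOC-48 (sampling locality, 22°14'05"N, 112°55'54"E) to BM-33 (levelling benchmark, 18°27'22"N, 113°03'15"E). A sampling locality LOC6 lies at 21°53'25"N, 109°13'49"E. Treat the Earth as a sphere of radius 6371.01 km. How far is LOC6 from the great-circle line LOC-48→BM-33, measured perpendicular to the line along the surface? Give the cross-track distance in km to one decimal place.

382.7 km

LOC-48: φ = +22.23472°, λ = +112.93167°
BM-33: φ = +18.45611°, λ = +113.05417°
LOC6: φ = +21.89028°, λ = +109.23028°
δ₁₃ = central angle LOC-48→LOC6 = 0.060170 rad  (haversine)
θ₁₃ = bearing LOC-48→LOC6 = 264.963°,  θ₁₂ = bearing LOC-48→BM-33 = 178.237°
dₓₜ = R·arcsin(sin δ₁₃ · sin(θ₁₃ − θ₁₂)) = 6371.01·arcsin(0.06013·sin(86.726°)) = 382.720 km
|dₓₜ| = 382.720 km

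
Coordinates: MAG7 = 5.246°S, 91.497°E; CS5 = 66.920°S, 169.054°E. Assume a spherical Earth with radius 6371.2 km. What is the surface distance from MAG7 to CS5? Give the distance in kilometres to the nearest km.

8931 km

Δφ = -61.6740°,  Δλ = 77.5570°
a = sin²(Δφ/2) + cos φ₁ cos φ₂ sin²(Δλ/2) = 0.415887
c = 2·arcsin(√a) = 1.401766 rad = 80.3153°
d = R·c = 6371.2 × 1.401766 = 8930.9 km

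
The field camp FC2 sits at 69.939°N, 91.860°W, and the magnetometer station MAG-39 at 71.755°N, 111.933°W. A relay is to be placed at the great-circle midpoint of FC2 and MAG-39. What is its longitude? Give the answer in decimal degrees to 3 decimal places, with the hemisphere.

101.434°W

Bx = cos φ₂ cos Δλ = 0.294063,  By = cos φ₂ sin Δλ = -0.107455
φₘ = atan2(sin φ₁ + sin φ₂, √((cos φ₁ + Bx)² + By²)) = 71.11862°
λₘ = λ₁ + atan2(By, cos φ₁ + Bx) = -101.43378°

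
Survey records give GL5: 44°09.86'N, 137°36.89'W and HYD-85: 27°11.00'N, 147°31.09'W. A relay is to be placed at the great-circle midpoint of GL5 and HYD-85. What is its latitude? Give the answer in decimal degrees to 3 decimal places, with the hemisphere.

GL5: φ = +44.16433°, λ = -137.61483°
HYD-85: φ = +27.18333°, λ = -147.51817°
Bx = cos φ₂ cos Δλ = 0.876294,  By = cos φ₂ sin Δλ = -0.152990
φₘ = atan2(sin φ₁ + sin φ₂, √((cos φ₁ + Bx)² + By²)) = 35.77421°
λₘ = λ₁ + atan2(By, cos φ₁ + Bx) = -143.09846°

35.774°N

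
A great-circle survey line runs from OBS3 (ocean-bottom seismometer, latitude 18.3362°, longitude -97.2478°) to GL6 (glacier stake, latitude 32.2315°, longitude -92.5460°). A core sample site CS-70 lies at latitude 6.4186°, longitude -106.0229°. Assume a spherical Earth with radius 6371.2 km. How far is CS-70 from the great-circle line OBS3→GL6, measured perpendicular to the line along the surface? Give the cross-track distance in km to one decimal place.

δ₁₃ = central angle OBS3→CS-70 = 0.256025 rad  (haversine)
θ₁₃ = bearing OBS3→CS-70 = 216.773°,  θ₁₂ = bearing OBS3→GL6 = 16.048°
dₓₜ = R·arcsin(sin δ₁₃ · sin(θ₁₃ − θ₁₂)) = 6371.2·arcsin(0.25324·sin(200.725°)) = -571.728 km
|dₓₜ| = 571.728 km

571.7 km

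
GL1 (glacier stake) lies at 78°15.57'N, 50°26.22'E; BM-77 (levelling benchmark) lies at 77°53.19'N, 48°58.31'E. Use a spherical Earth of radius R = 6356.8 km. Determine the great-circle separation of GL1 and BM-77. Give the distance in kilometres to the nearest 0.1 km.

53.3 km

GL1: φ = +78.25950°, λ = +50.43700°
BM-77: φ = +77.88650°, λ = +48.97183°
Δφ = -0.3730°,  Δλ = -1.4652°
a = sin²(Δφ/2) + cos φ₁ cos φ₂ sin²(Δλ/2) = 0.000018
c = 2·arcsin(√a) = 0.008385 rad = 0.4804°
d = R·c = 6356.8 × 0.008385 = 53.3 km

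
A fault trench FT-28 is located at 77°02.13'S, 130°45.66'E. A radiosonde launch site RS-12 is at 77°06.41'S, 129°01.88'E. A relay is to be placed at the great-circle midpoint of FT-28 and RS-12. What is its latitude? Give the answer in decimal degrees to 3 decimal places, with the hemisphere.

FT-28: φ = -77.03550°, λ = +130.76100°
RS-12: φ = -77.10683°, λ = +129.03133°
Bx = cos φ₂ cos Δλ = 0.223032,  By = cos φ₂ sin Δλ = -0.006735
φₘ = atan2(sin φ₁ + sin φ₂, √((cos φ₁ + Bx)² + By²)) = -77.07259°
λₘ = λ₁ + atan2(By, cos φ₁ + Bx) = 129.89851°

77.073°S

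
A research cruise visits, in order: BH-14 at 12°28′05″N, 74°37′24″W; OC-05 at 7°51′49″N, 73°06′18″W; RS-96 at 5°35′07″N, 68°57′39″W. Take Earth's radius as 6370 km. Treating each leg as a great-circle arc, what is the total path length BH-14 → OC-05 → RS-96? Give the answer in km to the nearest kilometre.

1061 km

BH-14: φ = +12.46806°, λ = -74.62333°
OC-05: φ = +7.86361°, λ = -73.10500°
RS-96: φ = +5.58528°, λ = -68.96083°
BH-14→OC-05: c = 0.084487 rad, d = 538.19 km
OC-05→RS-96: c = 0.082099 rad, d = 522.97 km
Total = 538.19 + 522.97 = 1061.16 km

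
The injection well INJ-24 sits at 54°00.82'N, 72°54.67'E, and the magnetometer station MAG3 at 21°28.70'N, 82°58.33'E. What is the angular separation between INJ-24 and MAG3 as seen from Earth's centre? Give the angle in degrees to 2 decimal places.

INJ-24: φ = +54.01367°, λ = +72.91117°
MAG3: φ = +21.47833°, λ = +82.97217°
Δφ = -32.5353°,  Δλ = 10.0610°
a = sin²(Δφ/2) + cos φ₁ cos φ₂ sin²(Δλ/2) = 0.082674
c = 2·arcsin(√a) = 0.583296 rad = 33.4204°

33.42°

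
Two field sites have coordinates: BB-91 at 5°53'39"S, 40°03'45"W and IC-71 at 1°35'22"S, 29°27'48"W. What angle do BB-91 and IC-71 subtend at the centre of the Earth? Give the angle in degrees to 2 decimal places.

11.42°

BB-91: φ = -5.89417°, λ = -40.06250°
IC-71: φ = -1.58944°, λ = -29.46333°
Δφ = 4.3047°,  Δλ = 10.5992°
a = sin²(Δφ/2) + cos φ₁ cos φ₂ sin²(Δλ/2) = 0.009893
c = 2·arcsin(√a) = 0.199258 rad = 11.4166°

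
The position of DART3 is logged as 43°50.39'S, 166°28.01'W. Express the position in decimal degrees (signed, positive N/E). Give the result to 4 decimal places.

lat: 43.8398° S → -43.8398°
lon: 166.4668° W → -166.4668°

-43.8398°, -166.4668°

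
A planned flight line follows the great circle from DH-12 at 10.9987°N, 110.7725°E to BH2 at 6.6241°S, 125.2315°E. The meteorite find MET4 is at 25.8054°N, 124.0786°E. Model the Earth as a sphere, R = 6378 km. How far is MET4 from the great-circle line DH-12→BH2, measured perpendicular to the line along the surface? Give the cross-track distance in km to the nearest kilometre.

δ₁₃ = central angle DH-12→MET4 = 0.339056 rad  (haversine)
θ₁₃ = bearing DH-12→MET4 = 38.534°,  θ₁₂ = bearing DH-12→BH2 = 140.111°
dₓₜ = R·arcsin(sin δ₁₃ · sin(θ₁₃ − θ₁₂)) = 6378·arcsin(0.33260·sin(-101.577°)) = -2116.798 km
|dₓₜ| = 2116.798 km

2117 km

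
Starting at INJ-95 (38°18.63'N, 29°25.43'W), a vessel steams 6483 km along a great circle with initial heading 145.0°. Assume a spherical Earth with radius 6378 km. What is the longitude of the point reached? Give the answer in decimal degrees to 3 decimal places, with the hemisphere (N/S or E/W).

INJ-95: φ = +38.31050°, λ = -29.42383°
δ = d/R = 6483/6378 = 1.016463 rad
φ₂ = arcsin(sin φ₁ cos δ + cos φ₁ sin δ cos θ)
   = arcsin(0.61992·0.52638 + 0.78466·0.85025·-0.81915) = -12.72037°
λ₂ = λ₁ + atan2(sin θ sin δ cos φ₁, cos δ − sin φ₁ sin φ₂) = 0.57319°

0.573°E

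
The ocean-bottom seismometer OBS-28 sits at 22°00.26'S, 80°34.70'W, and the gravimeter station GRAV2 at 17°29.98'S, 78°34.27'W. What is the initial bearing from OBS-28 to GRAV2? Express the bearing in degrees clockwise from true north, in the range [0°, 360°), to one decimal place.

23.1°

OBS-28: φ = -22.00433°, λ = -80.57833°
GRAV2: φ = -17.49967°, λ = -78.57117°
Δλ = 2.0072°
y = sin Δλ · cos φ₂ = 0.033404
x = cos φ₁ sin φ₂ − sin φ₁ cos φ₂ cos Δλ = 0.078321
θ = atan2(y, x) = 23.0980° → 23.0980° (mod 360°)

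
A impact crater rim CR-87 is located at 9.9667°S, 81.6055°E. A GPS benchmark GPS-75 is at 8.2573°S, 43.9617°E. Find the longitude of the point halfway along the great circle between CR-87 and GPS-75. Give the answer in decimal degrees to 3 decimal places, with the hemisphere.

62.737°E

Bx = cos φ₂ cos Δλ = 0.783614,  By = cos φ₂ sin Δλ = -0.604419
φₘ = atan2(sin φ₁ + sin φ₂, √((cos φ₁ + Bx)² + By²)) = -9.61741°
λₘ = λ₁ + atan2(By, cos φ₁ + Bx) = 62.73687°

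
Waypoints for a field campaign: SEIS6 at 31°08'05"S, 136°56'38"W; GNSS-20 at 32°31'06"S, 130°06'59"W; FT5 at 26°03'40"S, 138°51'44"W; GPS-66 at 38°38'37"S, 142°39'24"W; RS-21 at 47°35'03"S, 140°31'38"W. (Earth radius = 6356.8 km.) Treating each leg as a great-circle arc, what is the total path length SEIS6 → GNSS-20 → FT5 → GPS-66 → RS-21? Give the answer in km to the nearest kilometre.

4216 km

SEIS6: φ = -31.13472°, λ = -136.94389°
GNSS-20: φ = -32.51833°, λ = -130.11639°
FT5: φ = -26.06111°, λ = -138.86222°
GPS-66: φ = -38.64361°, λ = -142.65667°
RS-21: φ = -47.58417°, λ = -140.52722°
SEIS6→GNSS-20: c = 0.104065 rad, d = 661.52 km
GNSS-20→FT5: c = 0.174298 rad, d = 1107.98 km
FT5→GPS-66: c = 0.226558 rad, d = 1440.18 km
GPS-66→RS-21: c = 0.158366 rad, d = 1006.70 km
Total = 661.52 + 1107.98 + 1440.18 + 1006.70 = 4216.38 km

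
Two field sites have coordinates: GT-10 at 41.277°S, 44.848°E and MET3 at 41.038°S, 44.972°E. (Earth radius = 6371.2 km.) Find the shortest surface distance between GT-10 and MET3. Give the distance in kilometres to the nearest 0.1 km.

28.5 km

Δφ = 0.2390°,  Δλ = 0.1240°
a = sin²(Δφ/2) + cos φ₁ cos φ₂ sin²(Δλ/2) = 0.000005
c = 2·arcsin(√a) = 0.004478 rad = 0.2566°
d = R·c = 6371.2 × 0.004478 = 28.5 km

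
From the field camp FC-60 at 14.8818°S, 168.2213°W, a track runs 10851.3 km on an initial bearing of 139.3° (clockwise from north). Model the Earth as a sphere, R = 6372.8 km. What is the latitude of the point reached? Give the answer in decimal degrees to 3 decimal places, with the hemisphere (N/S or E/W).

43.832°S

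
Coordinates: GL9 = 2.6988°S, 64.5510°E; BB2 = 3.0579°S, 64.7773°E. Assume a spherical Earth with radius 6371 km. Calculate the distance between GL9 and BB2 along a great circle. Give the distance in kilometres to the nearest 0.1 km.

47.2 km

Δφ = -0.3591°,  Δλ = 0.2263°
a = sin²(Δφ/2) + cos φ₁ cos φ₂ sin²(Δλ/2) = 0.000014
c = 2·arcsin(√a) = 0.007406 rad = 0.4243°
d = R·c = 6371 × 0.007406 = 47.2 km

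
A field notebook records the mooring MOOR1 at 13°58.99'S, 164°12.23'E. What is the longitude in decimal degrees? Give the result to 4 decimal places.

164.2038°E

164° + 12.23′/60 = 164 + 0.20383 = 164.2038°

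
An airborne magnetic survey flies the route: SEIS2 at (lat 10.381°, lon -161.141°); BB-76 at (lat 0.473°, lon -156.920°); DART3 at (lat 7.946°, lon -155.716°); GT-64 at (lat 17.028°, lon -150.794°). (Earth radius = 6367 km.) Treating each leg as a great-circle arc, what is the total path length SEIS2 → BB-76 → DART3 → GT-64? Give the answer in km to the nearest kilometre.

SEIS2→BB-76: c = 0.187800 rad, d = 1195.72 km
BB-76→DART3: c = 0.132099 rad, d = 841.07 km
DART3→GT-64: c = 0.179285 rad, d = 1141.51 km
Total = 1195.72 + 841.07 + 1141.51 = 3178.31 km

3178 km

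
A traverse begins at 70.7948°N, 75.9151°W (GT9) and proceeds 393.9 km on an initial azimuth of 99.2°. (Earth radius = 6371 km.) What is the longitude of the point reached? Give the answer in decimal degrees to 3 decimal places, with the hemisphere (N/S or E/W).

65.676°W

δ = d/R = 393.9/6371 = 0.061827 rad
φ₂ = arcsin(sin φ₁ cos δ + cos φ₁ sin δ cos θ)
   = arcsin(0.94435·0.99809 + 0.32895·0.06179·-0.15988) = 69.93309°
λ₂ = λ₁ + atan2(sin θ sin δ cos φ₁, cos δ − sin φ₁ sin φ₂) = -65.67574°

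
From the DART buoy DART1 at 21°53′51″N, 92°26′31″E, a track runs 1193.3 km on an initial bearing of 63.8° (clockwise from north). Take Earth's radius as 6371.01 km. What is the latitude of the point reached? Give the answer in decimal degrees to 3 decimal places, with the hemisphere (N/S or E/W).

DART1: φ = +21.89750°, λ = +92.44194°
δ = d/R = 1193.3/6371.01 = 0.187302 rad
φ₂ = arcsin(sin φ₁ cos δ + cos φ₁ sin δ cos θ)
   = arcsin(0.37295·0.98251 + 0.92785·0.18621·0.44151) = 26.27661°
λ₂ = λ₁ + atan2(sin θ sin δ cos φ₁, cos δ − sin φ₁ sin φ₂) = 103.18069°

26.277°N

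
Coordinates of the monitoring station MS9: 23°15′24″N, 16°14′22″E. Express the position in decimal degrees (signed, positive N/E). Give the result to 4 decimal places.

+23.2567°, +16.2394°

lat: 23.2567° N → +23.2567°
lon: 16.2394° E → +16.2394°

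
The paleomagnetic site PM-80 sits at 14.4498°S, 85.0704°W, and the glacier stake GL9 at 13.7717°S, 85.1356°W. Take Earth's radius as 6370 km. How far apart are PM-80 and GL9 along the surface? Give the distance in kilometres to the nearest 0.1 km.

Δφ = 0.6781°,  Δλ = -0.0652°
a = sin²(Δφ/2) + cos φ₁ cos φ₂ sin²(Δλ/2) = 0.000035
c = 2·arcsin(√a) = 0.011886 rad = 0.6810°
d = R·c = 6370 × 0.011886 = 75.7 km

75.7 km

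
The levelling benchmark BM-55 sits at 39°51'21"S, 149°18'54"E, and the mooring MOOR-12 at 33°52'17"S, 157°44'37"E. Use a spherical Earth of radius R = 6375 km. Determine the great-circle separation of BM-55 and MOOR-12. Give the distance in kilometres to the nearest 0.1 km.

BM-55: φ = -39.85583°, λ = +149.31500°
MOOR-12: φ = -33.87139°, λ = +157.74361°
Δφ = 5.9844°,  Δλ = 8.4286°
a = sin²(Δφ/2) + cos φ₁ cos φ₂ sin²(Δλ/2) = 0.006167
c = 2·arcsin(√a) = 0.157222 rad = 9.0082°
d = R·c = 6375 × 0.157222 = 1002.3 km

1002.3 km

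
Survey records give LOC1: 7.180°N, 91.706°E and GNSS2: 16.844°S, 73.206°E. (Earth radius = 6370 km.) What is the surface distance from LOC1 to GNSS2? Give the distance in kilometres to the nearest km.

Δφ = -24.0240°,  Δλ = -18.5000°
a = sin²(Δφ/2) + cos φ₁ cos φ₂ sin²(Δλ/2) = 0.067848
c = 2·arcsin(√a) = 0.527032 rad = 30.1967°
d = R·c = 6370 × 0.527032 = 3357.2 km

3357 km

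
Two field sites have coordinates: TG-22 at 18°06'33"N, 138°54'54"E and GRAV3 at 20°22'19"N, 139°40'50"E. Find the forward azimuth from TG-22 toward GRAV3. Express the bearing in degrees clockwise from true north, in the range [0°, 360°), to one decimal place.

17.6°

TG-22: φ = +18.10917°, λ = +138.91500°
GRAV3: φ = +20.37194°, λ = +139.68056°
Δλ = 0.7656°
y = sin Δλ · cos φ₂ = 0.012525
x = cos φ₁ sin φ₂ − sin φ₁ cos φ₂ cos Δλ = 0.039509
θ = atan2(y, x) = 17.5901° → 17.5901° (mod 360°)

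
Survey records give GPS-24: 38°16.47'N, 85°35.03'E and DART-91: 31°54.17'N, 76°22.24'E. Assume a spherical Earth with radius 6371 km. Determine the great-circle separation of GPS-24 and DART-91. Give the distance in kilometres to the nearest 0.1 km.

GPS-24: φ = +38.27450°, λ = +85.58383°
DART-91: φ = +31.90283°, λ = +76.37067°
Δφ = -6.3717°,  Δλ = -9.2132°
a = sin²(Δφ/2) + cos φ₁ cos φ₂ sin²(Δλ/2) = 0.007387
c = 2·arcsin(√a) = 0.172113 rad = 9.8613°
d = R·c = 6371 × 0.172113 = 1096.5 km

1096.5 km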